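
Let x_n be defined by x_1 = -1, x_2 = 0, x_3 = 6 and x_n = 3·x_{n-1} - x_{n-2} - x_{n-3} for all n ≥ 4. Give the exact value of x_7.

314

Iterate the recurrence:
x_4 = 19  x_5 = 51  x_6 = 128  x_7 = 314.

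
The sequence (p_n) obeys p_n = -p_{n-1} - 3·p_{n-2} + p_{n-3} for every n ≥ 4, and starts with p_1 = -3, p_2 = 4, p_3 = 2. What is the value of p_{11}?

Compute successive terms:
p_4 = -17  p_5 = 15  p_6 = 38  p_7 = -100  p_8 = 1  p_9 = 337  p_{10} = -440  p_{11} = -570.

-570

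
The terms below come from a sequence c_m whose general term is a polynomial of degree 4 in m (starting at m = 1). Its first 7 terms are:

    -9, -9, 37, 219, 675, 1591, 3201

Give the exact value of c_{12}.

33211

1st diffs: 0, 46, 182, 456, 916, 1610.
2nd diffs: 46, 136, 274, 460, 694.
3rd diffs: 90, 138, 186, 234.
4th diffs: 48, 48, 48 (constant).
Newton forward-difference form: c_m = -9 + 46·C(m-1,2) + 90·C(m-1,3) + 48·C(m-1,4).
At m = 12: m-1 = 11, so c_{12} = -9 + 2530 + 14850 + 15840 = 33211.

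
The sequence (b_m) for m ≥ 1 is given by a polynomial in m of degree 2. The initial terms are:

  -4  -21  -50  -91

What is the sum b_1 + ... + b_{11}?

1st diffs: -17, -29, -41.
2nd diffs: -12, -12 (constant).
Newton forward-difference form: b_m = -4 + (-17)·C(m-1,1) + (-12)·C(m-1,2).
Continuing: …, -144, -209, -286, -375, …, b_{11} = -714.
Summing m = 1..11 (11 terms) gives -2959.

-2959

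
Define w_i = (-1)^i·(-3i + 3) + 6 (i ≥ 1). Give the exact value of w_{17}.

(-1)^17 = -1; -3i + 3 at i=17 is -48; so w_{17} = 54.

54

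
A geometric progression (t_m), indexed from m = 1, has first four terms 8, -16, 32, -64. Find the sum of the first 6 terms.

Common ratio r = -2.
t_m = 8·(-2)^(m-1).
S = 8·((-2)^6 - 1)/(-2 - 1) = 8·(64 - 1)/(-3) = -168.

-168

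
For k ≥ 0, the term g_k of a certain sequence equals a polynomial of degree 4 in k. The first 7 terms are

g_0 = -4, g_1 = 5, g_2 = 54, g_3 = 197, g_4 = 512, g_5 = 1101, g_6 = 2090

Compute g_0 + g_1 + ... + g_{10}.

35959

1st diffs: 9, 49, 143, 315, 589, 989.
2nd diffs: 40, 94, 172, 274, 400.
3rd diffs: 54, 78, 102, 126.
4th diffs: 24, 24, 24 (constant).
Newton forward-difference form: g_k = -4 + 9·C(k,1) + 40·C(k,2) + 54·C(k,3) + 24·C(k,4).
Continuing: 3629, 5892, 9077, 13406.
Summing k = 0..10 (11 terms) gives 35959.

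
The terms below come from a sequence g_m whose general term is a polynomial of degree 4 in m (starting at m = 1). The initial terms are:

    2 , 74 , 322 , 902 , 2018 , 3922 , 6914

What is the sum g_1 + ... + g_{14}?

322896

1st diffs: 72, 248, 580, 1116, 1904, 2992.
2nd diffs: 176, 332, 536, 788, 1088.
3rd diffs: 156, 204, 252, 300.
4th diffs: 48, 48, 48 (constant).
Newton forward-difference form: g_m = 2 + 72·C(m-1,1) + 176·C(m-1,2) + 156·C(m-1,3) + 48·C(m-1,4).
Continuing: …, 11342, 17602, 26138, 37442, …, g_{14} = 93602.
Summing m = 1..14 (14 terms) gives 322896.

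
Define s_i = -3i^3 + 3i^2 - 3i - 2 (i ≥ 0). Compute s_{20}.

-22862

s_{20} = -3·20^3 + 3·20^2 - 3·20 - 2 = -22862.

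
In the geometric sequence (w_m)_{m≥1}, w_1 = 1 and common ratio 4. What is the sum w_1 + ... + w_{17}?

5726623061

w_m = 1·4^(m-1).
S = 1·(4^17 - 1)/(4 - 1) = 1·(17179869184 - 1)/(3) = 5726623061.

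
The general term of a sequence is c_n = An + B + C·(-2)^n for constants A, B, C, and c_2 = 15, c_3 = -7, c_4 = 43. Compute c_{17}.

-262107

The three given values yield: 2A + B + 4C = 15; 3A + B - 8C = -7; 4A + B + 16C = 43.
Subtracting the first from the second: A - 12C = -22.
Subtracting the second from the third: A + 24C = 50.
Solving: C = 2, A = 2, then B = 3.
Hence c_{17} = 2·17 + 3 + 2·(-131072) = -262107.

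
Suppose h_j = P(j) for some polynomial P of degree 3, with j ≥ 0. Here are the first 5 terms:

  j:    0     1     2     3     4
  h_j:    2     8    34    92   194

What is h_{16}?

9218

1st diffs: 6, 26, 58, 102.
2nd diffs: 20, 32, 44.
3rd diffs: 12, 12 (constant).
So h_j = 2j^3 + 4j^2 + 2.
Evaluating at j = 16 gives h_{16} = 9218.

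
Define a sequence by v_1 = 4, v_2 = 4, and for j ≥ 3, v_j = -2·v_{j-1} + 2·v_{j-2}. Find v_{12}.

19584

v_3 = 0; v_4 = 8; v_5 = -16; v_6 = 48; v_7 = -128; v_8 = 352; v_9 = -960; v_{10} = 2624; v_{11} = -7168; v_{12} = 19584.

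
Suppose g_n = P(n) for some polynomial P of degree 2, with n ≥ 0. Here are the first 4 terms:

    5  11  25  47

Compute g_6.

1st diffs: 6, 14, 22.
2nd diffs: 8, 8 (constant).
So g_n = 4n^2 + 2n + 5.
Evaluating at n = 6 gives g_6 = 161.

161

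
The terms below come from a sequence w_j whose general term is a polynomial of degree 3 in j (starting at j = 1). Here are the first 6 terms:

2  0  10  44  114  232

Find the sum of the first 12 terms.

1st diffs: -2, 10, 34, 70, 118.
2nd diffs: 12, 24, 36, 48.
3rd diffs: 12, 12, 12 (constant).
Newton forward-difference form: w_j = 2 + (-2)·C(j-1,1) + 12·C(j-1,2) + 12·C(j-1,3).
Continuing: …, 410, 660, 994, 1424, …, w_{12} = 2620.
Summing j = 1..12 (12 terms) gives 8472.

8472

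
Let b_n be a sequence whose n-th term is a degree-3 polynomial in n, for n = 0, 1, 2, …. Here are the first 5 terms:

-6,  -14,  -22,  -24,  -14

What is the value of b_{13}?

1606

1st diffs: -8, -8, -2, 10.
2nd diffs: 0, 6, 12.
3rd diffs: 6, 6 (constant).
Newton forward-difference form: b_n = -6 + (-8)·C(n,1) + 6·C(n,3).
At n = 13: n = 13, so b_{13} = -6 - 104 + 1716 = 1606.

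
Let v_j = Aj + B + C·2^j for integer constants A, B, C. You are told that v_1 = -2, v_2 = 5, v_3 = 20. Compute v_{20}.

Plug in j = 1, 2, 3: A + B + 2C = -2; 2A + B + 4C = 5; 3A + B + 8C = 20.
Subtracting the first from the second: A + 2C = 7.
Subtracting the second from the third: A + 4C = 15.
Solving: C = 4, A = -1, then B = -9.
Hence v_{20} = -1·20 + (-9) + 4·1048576 = 4194275.

4194275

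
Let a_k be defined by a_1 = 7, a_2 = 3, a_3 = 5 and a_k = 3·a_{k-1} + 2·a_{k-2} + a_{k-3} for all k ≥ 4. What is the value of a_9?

a_4 = 28, a_5 = 97, a_6 = 352, a_7 = 1278, a_8 = 4635, a_9 = 16813.

16813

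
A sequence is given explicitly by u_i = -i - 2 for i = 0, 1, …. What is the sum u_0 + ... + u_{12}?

-104

Over i = 0..12: Σi = 78.
Total = (-1)·78 + (-2)·13 = -104.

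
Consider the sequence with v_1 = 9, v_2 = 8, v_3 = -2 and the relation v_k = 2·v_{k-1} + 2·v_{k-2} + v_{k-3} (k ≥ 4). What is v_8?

v_4 = 21; v_5 = 46; v_6 = 132; v_7 = 377; v_8 = 1064.

1064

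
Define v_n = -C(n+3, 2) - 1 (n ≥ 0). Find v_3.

-16

C(6, 2) = 15, so v_3 = -16.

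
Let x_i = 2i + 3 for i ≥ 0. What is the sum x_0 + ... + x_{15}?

Over i = 0..15: Σi = 120.
Total = (2)·120 + (3)·16 = 288.

288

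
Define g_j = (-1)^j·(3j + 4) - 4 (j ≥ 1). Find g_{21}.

-71

(-1)^21 = -1; 3j + 4 at j=21 is 67; so g_{21} = -71.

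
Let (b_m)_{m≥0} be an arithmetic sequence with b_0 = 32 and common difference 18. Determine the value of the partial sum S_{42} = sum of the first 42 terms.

16842

b_m = 32 + (m - 0)·18.
b_{41} = 770; S = 42·(32 + 770)/2 = 16842.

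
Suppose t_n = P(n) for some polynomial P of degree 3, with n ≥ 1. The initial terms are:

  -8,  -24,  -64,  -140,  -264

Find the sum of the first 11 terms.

-8888

1st diffs: -16, -40, -76, -124.
2nd diffs: -24, -36, -48.
3rd diffs: -12, -12 (constant).
Newton forward-difference form: t_n = -8 + (-16)·C(n-1,1) + (-24)·C(n-1,2) + (-12)·C(n-1,3).
Continuing: …, -448, -704, -1044, -1480, …, t_{11} = -2688.
Summing n = 1..11 (11 terms) gives -8888.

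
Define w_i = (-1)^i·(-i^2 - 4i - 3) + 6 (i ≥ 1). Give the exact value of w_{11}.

174

(-1)^11 = -1; -i^2 - 4i - 3 at i=11 is -168; so w_{11} = 174.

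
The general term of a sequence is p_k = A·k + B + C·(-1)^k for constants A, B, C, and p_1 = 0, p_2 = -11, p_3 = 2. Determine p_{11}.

At k = 1, 2, 3: A + B - C = 0; 2A + B + C = -11; 3A + B - C = 2.
Subtracting the first from the second: A + 2C = -11.
Subtracting the second from the third: A - 2C = 13.
Solving: C = -6, A = 1, then B = -7.
Hence p_{11} = 1·11 + (-7) + (-6)·(-1) = 10.

10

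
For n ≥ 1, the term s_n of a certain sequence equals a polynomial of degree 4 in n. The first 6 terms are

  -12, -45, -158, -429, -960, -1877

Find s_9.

-8564

1st diffs: -33, -113, -271, -531, -917.
2nd diffs: -80, -158, -260, -386.
3rd diffs: -78, -102, -126.
4th diffs: -24, -24 (constant).
Newton forward-difference form: s_n = -12 + (-33)·C(n-1,1) + (-80)·C(n-1,2) + (-78)·C(n-1,3) + (-24)·C(n-1,4).
At n = 9: n-1 = 8, so s_9 = -12 - 264 - 2240 - 4368 - 1680 = -8564.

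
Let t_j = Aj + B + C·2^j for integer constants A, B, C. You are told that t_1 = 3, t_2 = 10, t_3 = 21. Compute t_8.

532

The three given values yield: A + B + 2C = 3; 2A + B + 4C = 10; 3A + B + 8C = 21.
Subtracting the first from the second: A + 2C = 7.
Subtracting the second from the third: A + 4C = 11.
Solving: C = 2, A = 3, then B = -4.
Hence t_8 = 3·8 + (-4) + 2·256 = 532.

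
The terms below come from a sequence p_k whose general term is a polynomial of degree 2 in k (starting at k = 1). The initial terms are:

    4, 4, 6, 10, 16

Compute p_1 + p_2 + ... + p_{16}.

1st diffs: 0, 2, 4, 6.
2nd diffs: 2, 2, 2 (constant).
Newton forward-difference form: p_k = 4 + 2·C(k-1,2).
Continuing: …, 24, 34, 46, 60, …, p_{16} = 214.
Summing k = 1..16 (16 terms) gives 1184.

1184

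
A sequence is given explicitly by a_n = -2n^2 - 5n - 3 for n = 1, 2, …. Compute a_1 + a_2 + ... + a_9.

Over n = 1..9: Σn = 45, Σn² = 285.
Total = (-2)·285 + (-5)·45 + (-3)·9 = -822.

-822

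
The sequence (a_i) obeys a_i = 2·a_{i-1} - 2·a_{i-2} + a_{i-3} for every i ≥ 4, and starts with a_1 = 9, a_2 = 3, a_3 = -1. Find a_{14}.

3

Applying the relation repeatedly:
a_4 = 1; a_5 = 7; a_6 = 11; …; a_{11} = 7; a_{12} = 11; a_{13} = 9; a_{14} = 3.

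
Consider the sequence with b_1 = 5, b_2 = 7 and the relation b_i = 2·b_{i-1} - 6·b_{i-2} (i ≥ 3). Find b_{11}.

Compute successive terms:
b_3 = -16; b_4 = -74; b_5 = -52; b_6 = 340; b_7 = 992; b_8 = -56; b_9 = -6064; b_{10} = -11792; b_{11} = 12800.

12800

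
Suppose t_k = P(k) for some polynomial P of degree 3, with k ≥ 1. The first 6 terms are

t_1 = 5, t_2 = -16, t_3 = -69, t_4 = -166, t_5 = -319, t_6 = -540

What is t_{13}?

-4999

1st diffs: -21, -53, -97, -153, -221.
2nd diffs: -32, -44, -56, -68.
3rd diffs: -12, -12, -12 (constant).
Newton forward-difference form: t_k = 5 + (-21)·C(k-1,1) + (-32)·C(k-1,2) + (-12)·C(k-1,3).
At k = 13: k-1 = 12, so t_{13} = 5 - 252 - 2112 - 2640 = -4999.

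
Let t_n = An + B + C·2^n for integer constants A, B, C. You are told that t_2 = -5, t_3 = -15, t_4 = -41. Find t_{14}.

-65453

Write the equations: 2A + B + 4C = -5; 3A + B + 8C = -15; 4A + B + 16C = -41.
Subtracting the first from the second: A + 4C = -10.
Subtracting the second from the third: A + 8C = -26.
Solving: C = -4, A = 6, then B = -1.
Therefore t_{14} = 84 + (-1) + (-4)·16384 = -65453.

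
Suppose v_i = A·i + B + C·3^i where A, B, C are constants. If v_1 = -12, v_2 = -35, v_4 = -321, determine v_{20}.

-13947137585

The three given values yield: A + B + 3C = -12; 2A + B + 9C = -35; 4A + B + 81C = -321.
Subtracting the first from the second: A + 6C = -23.
Subtracting the second from the third: 2A + 72C = -286.
Solving: C = -4, A = 1, then B = -1.
Therefore v_{20} = 20 + (-1) + (-4)·3486784401 = -13947137585.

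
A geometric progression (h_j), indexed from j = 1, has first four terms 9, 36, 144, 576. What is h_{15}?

Common ratio r = 4.
h_j = 9·4^(j-1).
h_{15} = 9·4^14 = 2415919104.

2415919104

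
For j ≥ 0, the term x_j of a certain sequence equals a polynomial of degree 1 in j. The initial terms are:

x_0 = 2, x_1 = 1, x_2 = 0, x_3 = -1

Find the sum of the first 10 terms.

-25

1st diffs: -1, -1, -1 (constant).
So x_j = -j + 2.
Continuing: …, -2, -3, -4, -5, …, x_9 = -7.
Summing j = 0..9 (10 terms) gives -25.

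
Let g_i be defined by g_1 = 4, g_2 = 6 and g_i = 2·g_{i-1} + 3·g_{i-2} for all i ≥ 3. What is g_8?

Compute successive terms:
g_3 = 24;  g_4 = 66;  g_5 = 204;  g_6 = 606;  g_7 = 1824;  g_8 = 5466.
(Characteristic roots are 3 and -1.)

5466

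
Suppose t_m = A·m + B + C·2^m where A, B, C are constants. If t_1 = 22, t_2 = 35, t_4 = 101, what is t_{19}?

Write the equations: A + B + 2C = 22; 2A + B + 4C = 35; 4A + B + 16C = 101.
Subtracting the first from the second: A + 2C = 13.
Subtracting the second from the third: 2A + 12C = 66.
Solving: C = 5, A = 3, then B = 9.
Therefore t_{19} = 57 + 9 + 5·524288 = 2621506.

2621506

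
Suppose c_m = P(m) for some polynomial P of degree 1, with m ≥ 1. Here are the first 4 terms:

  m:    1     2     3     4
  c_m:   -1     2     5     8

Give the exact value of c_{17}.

1st diffs: 3, 3, 3 (constant).
So c_m = 3m - 4.
Evaluating at m = 17 gives c_{17} = 47.

47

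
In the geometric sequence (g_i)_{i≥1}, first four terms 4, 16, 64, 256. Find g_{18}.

Common ratio r = 4.
g_i = 4·4^(i-1).
g_{18} = 4·4^17 = 68719476736.

68719476736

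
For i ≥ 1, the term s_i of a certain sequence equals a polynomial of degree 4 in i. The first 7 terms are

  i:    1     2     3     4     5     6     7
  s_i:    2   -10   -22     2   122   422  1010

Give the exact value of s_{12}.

13730

1st diffs: -12, -12, 24, 120, 300, 588.
2nd diffs: 0, 36, 96, 180, 288.
3rd diffs: 36, 60, 84, 108.
4th diffs: 24, 24, 24 (constant).
Newton forward-difference form: s_i = 2 + (-12)·C(i-1,1) + 36·C(i-1,3) + 24·C(i-1,4).
At i = 12: i-1 = 11, so s_{12} = 2 - 132 + 5940 + 7920 = 13730.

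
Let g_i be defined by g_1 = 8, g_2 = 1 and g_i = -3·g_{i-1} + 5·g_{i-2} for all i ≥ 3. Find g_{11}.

2661427

Applying the relation repeatedly:
g_3 = 37; g_4 = -106; g_5 = 503; g_6 = -2039; g_7 = 8632; g_8 = -36091; g_9 = 151433; g_{10} = -634754; g_{11} = 2661427.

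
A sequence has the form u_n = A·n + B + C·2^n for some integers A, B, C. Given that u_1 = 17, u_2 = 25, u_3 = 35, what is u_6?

109

At n = 1, 2, 3: A + B + 2C = 17; 2A + B + 4C = 25; 3A + B + 8C = 35.
Subtracting the first from the second: A + 2C = 8.
Subtracting the second from the third: A + 4C = 10.
Solving: C = 1, A = 6, then B = 9.
So u_n = 6·n + 9 + 1·2^n; at n=6 this is 109.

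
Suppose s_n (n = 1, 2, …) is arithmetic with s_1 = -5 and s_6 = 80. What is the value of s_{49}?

811

Common difference d = (80 - (-5)) / (6 - 1) = 17.
s_n = -5 + (n - 1)·17.
s_{49} = -5 + 48·17 = 811.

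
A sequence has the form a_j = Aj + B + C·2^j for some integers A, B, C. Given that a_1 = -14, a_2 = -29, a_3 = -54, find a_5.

Plug in j = 1, 2, 3: A + B + 2C = -14; 2A + B + 4C = -29; 3A + B + 8C = -54.
Subtracting the first from the second: A + 2C = -15.
Subtracting the second from the third: A + 4C = -25.
Solving: C = -5, A = -5, then B = 1.
Therefore a_5 = -25 + 1 + (-5)·32 = -184.

-184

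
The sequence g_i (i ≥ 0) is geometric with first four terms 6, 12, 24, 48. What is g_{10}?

6144

Common ratio r = 2.
g_i = 6·2^(i-0).
g_{10} = 6·2^10 = 6144.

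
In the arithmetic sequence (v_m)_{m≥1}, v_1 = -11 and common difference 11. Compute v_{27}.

v_m = -11 + (m - 1)·11.
v_{27} = -11 + 26·11 = 275.

275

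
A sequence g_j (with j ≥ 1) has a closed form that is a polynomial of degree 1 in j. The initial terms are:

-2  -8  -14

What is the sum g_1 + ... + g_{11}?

-352

1st diffs: -6, -6 (constant).
So g_j = -6j + 4.
Continuing: …, -20, -26, -32, -38, …, g_{11} = -62.
Summing j = 1..11 (11 terms) gives -352.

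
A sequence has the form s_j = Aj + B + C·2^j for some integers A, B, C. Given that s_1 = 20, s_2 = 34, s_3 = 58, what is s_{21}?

10485850

Write the equations: A + B + 2C = 20; 2A + B + 4C = 34; 3A + B + 8C = 58.
Subtracting the first from the second: A + 2C = 14.
Subtracting the second from the third: A + 4C = 24.
Solving: C = 5, A = 4, then B = 6.
Hence s_{21} = 4·21 + 6 + 5·2097152 = 10485850.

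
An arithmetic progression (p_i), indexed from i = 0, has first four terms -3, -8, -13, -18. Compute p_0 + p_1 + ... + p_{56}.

-8151

Common difference d = -5.
p_i = -3 + (i - 0)·(-5).
p_{56} = -283; S = 57·(-3 + (-283))/2 = -8151.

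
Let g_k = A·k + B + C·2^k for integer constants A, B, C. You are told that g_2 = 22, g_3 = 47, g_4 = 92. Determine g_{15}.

163907

The three given values yield: 2A + B + 4C = 22; 3A + B + 8C = 47; 4A + B + 16C = 92.
Subtracting the first from the second: A + 4C = 25.
Subtracting the second from the third: A + 8C = 45.
Solving: C = 5, A = 5, then B = -8.
Therefore g_{15} = 75 + (-8) + 5·32768 = 163907.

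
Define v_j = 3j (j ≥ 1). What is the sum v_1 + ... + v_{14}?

Over j = 1..14: Σj = 105.
Total = (3)·105 = 315.

315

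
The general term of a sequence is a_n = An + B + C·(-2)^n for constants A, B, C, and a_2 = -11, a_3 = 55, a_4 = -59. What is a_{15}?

At n = 2, 3, 4: 2A + B + 4C = -11; 3A + B - 8C = 55; 4A + B + 16C = -59.
Subtracting the first from the second: A - 12C = 66.
Subtracting the second from the third: A + 24C = -114.
Solving: C = -5, A = 6, then B = -3.
Hence a_{15} = 6·15 + (-3) + (-5)·(-32768) = 163927.

163927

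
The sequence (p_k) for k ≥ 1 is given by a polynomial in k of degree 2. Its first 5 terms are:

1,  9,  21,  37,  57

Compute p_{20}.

1st diffs: 8, 12, 16, 20.
2nd diffs: 4, 4, 4 (constant).
Newton forward-difference form: p_k = 1 + 8·C(k-1,1) + 4·C(k-1,2).
At k = 20: k-1 = 19, so p_{20} = 1 + 152 + 684 = 837.

837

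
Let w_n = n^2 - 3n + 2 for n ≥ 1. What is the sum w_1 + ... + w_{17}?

1360

Over n = 1..17: Σn = 153, Σn² = 1785.
Total = (1)·1785 + (-3)·153 + (2)·17 = 1360.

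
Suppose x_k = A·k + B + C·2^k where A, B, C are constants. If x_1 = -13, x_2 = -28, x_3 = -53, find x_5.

-183

Plug in k = 1, 2, 3: A + B + 2C = -13; 2A + B + 4C = -28; 3A + B + 8C = -53.
Subtracting the first from the second: A + 2C = -15.
Subtracting the second from the third: A + 4C = -25.
Solving: C = -5, A = -5, then B = 2.
Hence x_5 = -5·5 + 2 + (-5)·32 = -183.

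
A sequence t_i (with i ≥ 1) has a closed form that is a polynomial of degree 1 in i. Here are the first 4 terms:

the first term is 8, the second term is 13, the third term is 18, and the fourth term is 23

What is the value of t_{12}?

63

1st diffs: 5, 5, 5 (constant).
So t_i = 5i + 3.
Evaluating at i = 12 gives t_{12} = 63.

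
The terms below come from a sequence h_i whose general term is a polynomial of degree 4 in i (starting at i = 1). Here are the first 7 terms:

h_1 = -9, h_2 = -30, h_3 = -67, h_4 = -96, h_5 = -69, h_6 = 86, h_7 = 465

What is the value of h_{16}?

41676

1st diffs: -21, -37, -29, 27, 155, 379.
2nd diffs: -16, 8, 56, 128, 224.
3rd diffs: 24, 48, 72, 96.
4th diffs: 24, 24, 24 (constant).
Newton forward-difference form: h_i = -9 + (-21)·C(i-1,1) + (-16)·C(i-1,2) + 24·C(i-1,3) + 24·C(i-1,4).
At i = 16: i-1 = 15, so h_{16} = -9 - 315 - 1680 + 10920 + 32760 = 41676.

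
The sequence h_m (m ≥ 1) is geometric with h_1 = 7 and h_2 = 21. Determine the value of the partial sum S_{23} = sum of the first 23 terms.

Common ratio r = 3.
h_m = 7·3^(m-1).
S = 7·(3^23 - 1)/(3 - 1) = 7·(94143178827 - 1)/(2) = 329501125891.

329501125891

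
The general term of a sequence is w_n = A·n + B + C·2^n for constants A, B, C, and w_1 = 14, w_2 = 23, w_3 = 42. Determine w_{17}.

655348

Write the equations: A + B + 2C = 14; 2A + B + 4C = 23; 3A + B + 8C = 42.
Subtracting the first from the second: A + 2C = 9.
Subtracting the second from the third: A + 4C = 19.
Solving: C = 5, A = -1, then B = 5.
So w_n = -1·n + 5 + 5·2^n; at n=17 this is 655348.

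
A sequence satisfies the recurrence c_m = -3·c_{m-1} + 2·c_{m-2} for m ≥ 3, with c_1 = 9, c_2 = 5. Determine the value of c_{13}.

Compute successive terms:
c_3 = 3, c_4 = 1, c_5 = 3, …, c_{10} = -1207, c_{11} = 4299, c_{12} = -15311, c_{13} = 54531.

54531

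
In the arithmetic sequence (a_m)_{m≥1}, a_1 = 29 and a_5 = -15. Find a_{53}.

Common difference d = (-15 - 29) / (5 - 1) = -11.
a_m = 29 + (m - 1)·(-11).
a_{53} = 29 + 52·(-11) = -543.

-543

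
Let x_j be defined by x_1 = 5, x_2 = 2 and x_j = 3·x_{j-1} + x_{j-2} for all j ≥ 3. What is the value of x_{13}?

Applying the relation repeatedly:
x_3 = 11, x_4 = 35, x_5 = 116, …, x_{10} = 45575, x_{11} = 150524, x_{12} = 497147, x_{13} = 1641965.

1641965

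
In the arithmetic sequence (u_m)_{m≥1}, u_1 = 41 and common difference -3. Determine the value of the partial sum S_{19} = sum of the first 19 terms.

266

u_m = 41 + (m - 1)·(-3).
u_{19} = -13; S = 19·(41 + (-13))/2 = 266.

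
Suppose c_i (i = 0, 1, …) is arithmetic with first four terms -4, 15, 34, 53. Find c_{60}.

1136

Common difference d = 19.
c_i = -4 + (i - 0)·19.
c_{60} = -4 + 60·19 = 1136.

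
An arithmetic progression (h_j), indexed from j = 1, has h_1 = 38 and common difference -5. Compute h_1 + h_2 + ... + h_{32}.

-1264

h_j = 38 + (j - 1)·(-5).
h_{32} = -117; S = 32·(38 + (-117))/2 = -1264.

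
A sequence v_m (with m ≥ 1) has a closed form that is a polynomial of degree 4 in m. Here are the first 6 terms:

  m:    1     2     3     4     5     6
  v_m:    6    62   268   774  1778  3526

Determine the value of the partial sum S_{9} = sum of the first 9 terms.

39618

1st diffs: 56, 206, 506, 1004, 1748.
2nd diffs: 150, 300, 498, 744.
3rd diffs: 150, 198, 246.
4th diffs: 48, 48 (constant).
Newton forward-difference form: v_m = 6 + 56·C(m-1,1) + 150·C(m-1,2) + 150·C(m-1,3) + 48·C(m-1,4).
Continuing: 6312, 10478, 16414.
Summing m = 1..9 (9 terms) gives 39618.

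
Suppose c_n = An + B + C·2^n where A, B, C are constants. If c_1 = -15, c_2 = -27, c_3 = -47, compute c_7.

-543

The three given values yield: A + B + 2C = -15; 2A + B + 4C = -27; 3A + B + 8C = -47.
Subtracting the first from the second: A + 2C = -12.
Subtracting the second from the third: A + 4C = -20.
Solving: C = -4, A = -4, then B = -3.
So c_n = -4·n + (-3) + (-4)·2^n; at n=7 this is -543.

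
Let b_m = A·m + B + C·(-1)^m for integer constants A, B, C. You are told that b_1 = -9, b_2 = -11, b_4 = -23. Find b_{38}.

-227

Write the equations: A + B - C = -9; 2A + B + C = -11; 4A + B + C = -23.
Subtracting the first from the second: A + 2C = -2.
Subtracting the second from the third: 2A = -12.
Solving: C = 2, A = -6, then B = -1.
Hence b_{38} = -6·38 + (-1) + 2·1 = -227.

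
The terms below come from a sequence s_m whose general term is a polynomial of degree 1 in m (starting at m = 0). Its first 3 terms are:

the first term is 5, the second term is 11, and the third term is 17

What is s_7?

1st diffs: 6, 6 (constant).
So s_m = 6m + 5.
Evaluating at m = 7 gives s_7 = 47.

47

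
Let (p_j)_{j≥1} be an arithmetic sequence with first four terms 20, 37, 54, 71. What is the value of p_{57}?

Common difference d = 17.
p_j = 20 + (j - 1)·17.
p_{57} = 20 + 56·17 = 972.

972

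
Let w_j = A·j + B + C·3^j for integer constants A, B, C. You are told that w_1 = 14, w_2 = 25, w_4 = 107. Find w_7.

2228

Write the equations: A + B + 3C = 14; 2A + B + 9C = 25; 4A + B + 81C = 107.
Subtracting the first from the second: A + 6C = 11.
Subtracting the second from the third: 2A + 72C = 82.
Solving: C = 1, A = 5, then B = 6.
So w_j = 5·j + 6 + 1·3^j; at j=7 this is 2228.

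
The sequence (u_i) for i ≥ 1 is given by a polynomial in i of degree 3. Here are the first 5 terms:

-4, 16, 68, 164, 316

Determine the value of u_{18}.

1st diffs: 20, 52, 96, 152.
2nd diffs: 32, 44, 56.
3rd diffs: 12, 12 (constant).
Newton forward-difference form: u_i = -4 + 20·C(i-1,1) + 32·C(i-1,2) + 12·C(i-1,3).
At i = 18: i-1 = 17, so u_{18} = -4 + 340 + 4352 + 8160 = 12848.

12848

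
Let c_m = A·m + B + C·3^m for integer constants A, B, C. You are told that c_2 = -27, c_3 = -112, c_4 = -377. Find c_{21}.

-52301765902

At m = 2, 3, 4: 2A + B + 9C = -27; 3A + B + 27C = -112; 4A + B + 81C = -377.
Subtracting the first from the second: A + 18C = -85.
Subtracting the second from the third: A + 54C = -265.
Solving: C = -5, A = 5, then B = 8.
Therefore c_{21} = 105 + 8 + (-5)·10460353203 = -52301765902.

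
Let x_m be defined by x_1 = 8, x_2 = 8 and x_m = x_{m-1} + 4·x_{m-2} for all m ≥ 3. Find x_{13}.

Compute successive terms:
x_3 = 40, x_4 = 72, x_5 = 232, …, x_{10} = 23432, x_{11} = 60712, x_{12} = 154440, x_{13} = 397288.

397288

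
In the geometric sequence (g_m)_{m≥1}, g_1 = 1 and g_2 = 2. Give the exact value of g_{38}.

Common ratio r = 2.
g_m = 1·2^(m-1).
g_{38} = 1·2^37 = 137438953472.

137438953472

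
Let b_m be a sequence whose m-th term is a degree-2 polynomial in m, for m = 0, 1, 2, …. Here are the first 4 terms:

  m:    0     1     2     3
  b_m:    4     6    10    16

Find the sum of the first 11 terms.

484

1st diffs: 2, 4, 6.
2nd diffs: 2, 2 (constant).
Newton forward-difference form: b_m = 4 + 2·C(m,1) + 2·C(m,2).
Continuing: …, 24, 34, 46, 60, …, b_{10} = 114.
Summing m = 0..10 (11 terms) gives 484.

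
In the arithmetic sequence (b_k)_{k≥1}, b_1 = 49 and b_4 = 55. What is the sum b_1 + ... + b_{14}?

868

Common difference d = (55 - 49) / (4 - 1) = 2.
b_k = 49 + (k - 1)·2.
b_{14} = 75; S = 14·(49 + 75)/2 = 868.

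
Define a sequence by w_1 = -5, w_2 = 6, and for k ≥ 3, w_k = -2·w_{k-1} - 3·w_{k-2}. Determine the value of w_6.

-6

Iterate the recurrence:
w_3 = 3, w_4 = -24, w_5 = 39, w_6 = -6.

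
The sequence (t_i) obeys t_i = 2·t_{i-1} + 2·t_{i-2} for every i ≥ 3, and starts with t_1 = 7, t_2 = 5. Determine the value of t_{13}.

505408

Compute successive terms:
t_3 = 24;  t_4 = 58;  t_5 = 164;  …;  t_{10} = 24784;  t_{11} = 67712;  t_{12} = 184992;  t_{13} = 505408.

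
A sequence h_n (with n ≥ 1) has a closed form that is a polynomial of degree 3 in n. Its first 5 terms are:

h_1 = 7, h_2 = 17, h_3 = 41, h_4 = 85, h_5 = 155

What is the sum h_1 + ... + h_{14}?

1st diffs: 10, 24, 44, 70.
2nd diffs: 14, 20, 26.
3rd diffs: 6, 6 (constant).
Newton forward-difference form: h_n = 7 + 10·C(n-1,1) + 14·C(n-1,2) + 6·C(n-1,3).
Continuing: …, 257, 397, 581, 815, …, h_{14} = 2945.
Summing n = 1..14 (14 terms) gives 12110.

12110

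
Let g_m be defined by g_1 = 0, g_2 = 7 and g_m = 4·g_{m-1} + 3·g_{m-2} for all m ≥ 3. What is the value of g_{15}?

Iterate the recurrence:
g_3 = 28  g_4 = 133  g_5 = 616  …  g_{12} = 28782901  g_{13} = 133718200  g_{14} = 621221503  g_{15} = 2886040612.

2886040612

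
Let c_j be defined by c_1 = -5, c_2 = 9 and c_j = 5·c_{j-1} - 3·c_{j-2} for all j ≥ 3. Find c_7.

21975

Applying the relation repeatedly:
c_3 = 60; c_4 = 273; c_5 = 1185; c_6 = 5106; c_7 = 21975.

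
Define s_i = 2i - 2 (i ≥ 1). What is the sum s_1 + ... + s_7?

Over i = 1..7: Σi = 28.
Total = (2)·28 + (-2)·7 = 42.

42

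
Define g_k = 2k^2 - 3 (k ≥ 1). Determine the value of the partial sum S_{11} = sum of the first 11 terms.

Over k = 1..11: Σk = 66, Σk² = 506.
Total = (2)·506 + (-3)·11 = 979.

979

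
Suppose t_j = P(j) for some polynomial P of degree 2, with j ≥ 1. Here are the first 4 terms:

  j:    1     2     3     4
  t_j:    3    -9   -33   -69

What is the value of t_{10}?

1st diffs: -12, -24, -36.
2nd diffs: -12, -12 (constant).
Newton forward-difference form: t_j = 3 + (-12)·C(j-1,1) + (-12)·C(j-1,2).
At j = 10: j-1 = 9, so t_{10} = 3 - 108 - 432 = -537.

-537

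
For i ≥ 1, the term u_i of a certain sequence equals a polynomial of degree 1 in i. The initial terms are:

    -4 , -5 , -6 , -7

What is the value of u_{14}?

-17

1st diffs: -1, -1, -1 (constant).
So u_i = -i - 3.
Evaluating at i = 14 gives u_{14} = -17.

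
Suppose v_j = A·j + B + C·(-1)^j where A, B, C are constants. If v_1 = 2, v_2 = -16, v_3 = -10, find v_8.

-52

Plug in j = 1, 2, 3: A + B - C = 2; 2A + B + C = -16; 3A + B - C = -10.
Subtracting the first from the second: A + 2C = -18.
Subtracting the second from the third: A - 2C = 6.
Solving: C = -6, A = -6, then B = 2.
So v_j = -6·j + 2 + (-6)·(-1)^j; at j=8 this is -52.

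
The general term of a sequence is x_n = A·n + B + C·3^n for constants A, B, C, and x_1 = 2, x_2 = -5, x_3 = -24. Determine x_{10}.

Write the equations: A + B + 3C = 2; 2A + B + 9C = -5; 3A + B + 27C = -24.
Subtracting the first from the second: A + 6C = -7.
Subtracting the second from the third: A + 18C = -19.
Solving: C = -1, A = -1, then B = 6.
So x_n = -1·n + 6 + (-1)·3^n; at n=10 this is -59053.

-59053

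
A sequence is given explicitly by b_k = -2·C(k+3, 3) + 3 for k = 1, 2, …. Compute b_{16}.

C(19, 3) = 969, so b_{16} = -1935.

-1935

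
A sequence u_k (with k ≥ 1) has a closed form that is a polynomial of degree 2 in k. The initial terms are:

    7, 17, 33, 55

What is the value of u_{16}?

1st diffs: 10, 16, 22.
2nd diffs: 6, 6 (constant).
Newton forward-difference form: u_k = 7 + 10·C(k-1,1) + 6·C(k-1,2).
At k = 16: k-1 = 15, so u_{16} = 7 + 150 + 630 = 787.

787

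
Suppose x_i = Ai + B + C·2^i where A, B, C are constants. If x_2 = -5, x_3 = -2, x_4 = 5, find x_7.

114

At i = 2, 3, 4: 2A + B + 4C = -5; 3A + B + 8C = -2; 4A + B + 16C = 5.
Subtracting the first from the second: A + 4C = 3.
Subtracting the second from the third: A + 8C = 7.
Solving: C = 1, A = -1, then B = -7.
Therefore x_7 = -7 + (-7) + 1·128 = 114.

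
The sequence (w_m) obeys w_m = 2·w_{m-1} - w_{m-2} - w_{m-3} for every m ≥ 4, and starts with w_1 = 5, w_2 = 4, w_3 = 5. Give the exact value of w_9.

-28

w_4 = 1, w_5 = -7, w_6 = -20, w_7 = -34, w_8 = -41, w_9 = -28.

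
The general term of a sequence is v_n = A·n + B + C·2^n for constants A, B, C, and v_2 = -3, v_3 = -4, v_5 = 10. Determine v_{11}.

Write the equations: 2A + B + 4C = -3; 3A + B + 8C = -4; 5A + B + 32C = 10.
Subtracting the first from the second: A + 4C = -1.
Subtracting the second from the third: 2A + 24C = 14.
Solving: C = 1, A = -5, then B = 3.
Therefore v_{11} = -55 + 3 + 1·2048 = 1996.

1996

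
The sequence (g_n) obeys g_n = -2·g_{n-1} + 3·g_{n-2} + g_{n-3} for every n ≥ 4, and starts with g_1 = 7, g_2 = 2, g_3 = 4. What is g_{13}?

Iterate the recurrence:
g_4 = 5; g_5 = 4; g_6 = 11; g_7 = -5; g_8 = 47; g_9 = -98; g_{10} = 332; g_{11} = -911; g_{12} = 2720; g_{13} = -7841.

-7841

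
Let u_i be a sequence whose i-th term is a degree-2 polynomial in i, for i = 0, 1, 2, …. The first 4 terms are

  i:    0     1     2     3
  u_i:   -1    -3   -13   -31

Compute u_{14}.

1st diffs: -2, -10, -18.
2nd diffs: -8, -8 (constant).
So u_i = -4i^2 + 2i - 1.
Evaluating at i = 14 gives u_{14} = -757.

-757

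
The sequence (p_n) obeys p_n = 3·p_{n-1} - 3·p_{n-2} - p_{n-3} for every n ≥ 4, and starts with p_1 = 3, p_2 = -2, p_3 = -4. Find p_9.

p_4 = -9; p_5 = -13; p_6 = -8; p_7 = 24; p_8 = 109; p_9 = 263.

263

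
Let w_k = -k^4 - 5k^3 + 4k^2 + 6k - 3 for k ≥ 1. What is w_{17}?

-106831

w_{17} = -1·17^4 - 5·17^3 + 4·17^2 + 6·17 - 3 = -106831.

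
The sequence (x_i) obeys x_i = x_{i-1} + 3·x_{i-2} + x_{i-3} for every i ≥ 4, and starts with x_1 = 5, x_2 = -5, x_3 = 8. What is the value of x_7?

x_4 = -2; x_5 = 17; x_6 = 19; x_7 = 68.

68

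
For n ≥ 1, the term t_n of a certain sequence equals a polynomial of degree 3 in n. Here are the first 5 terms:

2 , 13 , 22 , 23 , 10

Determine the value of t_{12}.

1st diffs: 11, 9, 1, -13.
2nd diffs: -2, -8, -14.
3rd diffs: -6, -6 (constant).
So t_n = -n^3 + 5n^2 + 3n - 5.
Evaluating at n = 12 gives t_{12} = -977.

-977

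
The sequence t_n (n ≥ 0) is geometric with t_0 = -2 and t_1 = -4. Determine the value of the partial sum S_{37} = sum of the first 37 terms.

-274877906942

Common ratio r = 2.
t_n = (-2)·2^(n-0).
S = (-2)·(2^37 - 1)/(2 - 1) = (-2)·(137438953472 - 1)/(1) = -274877906942.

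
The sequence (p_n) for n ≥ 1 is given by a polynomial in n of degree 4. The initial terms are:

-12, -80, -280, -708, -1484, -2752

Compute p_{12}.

-31780

1st diffs: -68, -200, -428, -776, -1268.
2nd diffs: -132, -228, -348, -492.
3rd diffs: -96, -120, -144.
4th diffs: -24, -24 (constant).
So p_n = -n^4 - 6n^3 - 5n^2 + 4n - 4.
Evaluating at n = 12 gives p_{12} = -31780.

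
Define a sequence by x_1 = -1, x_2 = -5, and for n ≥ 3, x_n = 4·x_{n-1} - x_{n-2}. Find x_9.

-51409

Applying the relation repeatedly:
x_3 = -19;  x_4 = -71;  x_5 = -265;  x_6 = -989;  x_7 = -3691;  x_8 = -13775;  x_9 = -51409.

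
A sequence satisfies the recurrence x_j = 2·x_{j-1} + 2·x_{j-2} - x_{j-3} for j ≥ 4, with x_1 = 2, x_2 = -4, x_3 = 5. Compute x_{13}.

Step forward from the initial values:
x_4 = 0;  x_5 = 14;  x_6 = 23;  x_7 = 74;  x_8 = 180;  x_9 = 485;  x_{10} = 1256;  x_{11} = 3302;  x_{12} = 8631;  x_{13} = 22610.

22610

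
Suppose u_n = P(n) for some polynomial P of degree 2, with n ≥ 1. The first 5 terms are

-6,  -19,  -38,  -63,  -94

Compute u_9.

1st diffs: -13, -19, -25, -31.
2nd diffs: -6, -6, -6 (constant).
So u_n = -3n^2 - 4n + 1.
Evaluating at n = 9 gives u_9 = -278.

-278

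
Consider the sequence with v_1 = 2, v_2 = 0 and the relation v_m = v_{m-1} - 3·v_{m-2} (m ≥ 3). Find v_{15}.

3594

Applying the relation repeatedly:
v_3 = -6, v_4 = -6, v_5 = 12, …, v_{12} = -186, v_{13} = -1518, v_{14} = -960, v_{15} = 3594.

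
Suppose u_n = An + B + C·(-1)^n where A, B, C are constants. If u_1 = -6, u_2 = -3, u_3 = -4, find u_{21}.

14

Write the equations: A + B - C = -6; 2A + B + C = -3; 3A + B - C = -4.
Subtracting the first from the second: A + 2C = 3.
Subtracting the second from the third: A - 2C = -1.
Solving: C = 1, A = 1, then B = -6.
So u_n = 1·n + (-6) + 1·(-1)^n; at n=21 this is 14.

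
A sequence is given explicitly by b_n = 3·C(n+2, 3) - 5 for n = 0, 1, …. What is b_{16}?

2443

C(18, 3) = 816, so b_{16} = 2443.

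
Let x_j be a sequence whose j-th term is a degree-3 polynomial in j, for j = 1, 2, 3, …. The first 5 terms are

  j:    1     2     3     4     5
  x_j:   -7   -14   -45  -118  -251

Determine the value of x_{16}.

1st diffs: -7, -31, -73, -133.
2nd diffs: -24, -42, -60.
3rd diffs: -18, -18 (constant).
So x_j = -3j^3 + 6j^2 - 4j - 6.
Evaluating at j = 16 gives x_{16} = -10822.

-10822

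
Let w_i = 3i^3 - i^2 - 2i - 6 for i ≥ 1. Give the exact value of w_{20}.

w_{20} = 3·20^3 - 1·20^2 - 2·20 - 6 = 23554.

23554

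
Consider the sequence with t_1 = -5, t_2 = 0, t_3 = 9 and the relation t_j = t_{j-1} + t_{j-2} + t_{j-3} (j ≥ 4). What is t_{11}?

509

Compute successive terms:
t_4 = 4  t_5 = 13  t_6 = 26  t_7 = 43  t_8 = 82  t_9 = 151  t_{10} = 276  t_{11} = 509.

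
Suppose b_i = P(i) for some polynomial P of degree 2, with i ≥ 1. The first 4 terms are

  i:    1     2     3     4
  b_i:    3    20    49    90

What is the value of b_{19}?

1st diffs: 17, 29, 41.
2nd diffs: 12, 12 (constant).
Newton forward-difference form: b_i = 3 + 17·C(i-1,1) + 12·C(i-1,2).
At i = 19: i-1 = 18, so b_{19} = 3 + 306 + 1836 = 2145.

2145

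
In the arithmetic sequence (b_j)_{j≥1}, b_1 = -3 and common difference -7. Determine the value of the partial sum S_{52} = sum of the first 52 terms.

-9438

b_j = -3 + (j - 1)·(-7).
b_{52} = -360; S = 52·(-3 + (-360))/2 = -9438.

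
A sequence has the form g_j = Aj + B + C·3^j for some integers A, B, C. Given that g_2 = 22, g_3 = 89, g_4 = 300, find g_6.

Plug in j = 2, 3, 4: 2A + B + 9C = 22; 3A + B + 27C = 89; 4A + B + 81C = 300.
Subtracting the first from the second: A + 18C = 67.
Subtracting the second from the third: A + 54C = 211.
Solving: C = 4, A = -5, then B = -4.
Therefore g_6 = -30 + (-4) + 4·729 = 2882.

2882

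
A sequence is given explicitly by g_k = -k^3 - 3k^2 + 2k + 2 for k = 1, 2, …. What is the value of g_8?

g_8 = -1·8^3 - 3·8^2 + 2·8 + 2 = -686.

-686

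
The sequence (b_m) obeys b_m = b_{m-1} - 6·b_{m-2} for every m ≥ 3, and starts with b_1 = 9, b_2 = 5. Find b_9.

Step forward from the initial values:
b_3 = -49, b_4 = -79, b_5 = 215, b_6 = 689, b_7 = -601, b_8 = -4735, b_9 = -1129.

-1129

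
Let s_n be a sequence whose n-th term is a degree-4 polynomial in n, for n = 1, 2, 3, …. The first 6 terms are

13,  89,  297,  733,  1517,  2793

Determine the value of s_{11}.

23273

1st diffs: 76, 208, 436, 784, 1276.
2nd diffs: 132, 228, 348, 492.
3rd diffs: 96, 120, 144.
4th diffs: 24, 24 (constant).
Newton forward-difference form: s_n = 13 + 76·C(n-1,1) + 132·C(n-1,2) + 96·C(n-1,3) + 24·C(n-1,4).
At n = 11: n-1 = 10, so s_{11} = 13 + 760 + 5940 + 11520 + 5040 = 23273.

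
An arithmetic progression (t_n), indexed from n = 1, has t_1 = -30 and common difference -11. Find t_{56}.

t_n = -30 + (n - 1)·(-11).
t_{56} = -30 + 55·(-11) = -635.

-635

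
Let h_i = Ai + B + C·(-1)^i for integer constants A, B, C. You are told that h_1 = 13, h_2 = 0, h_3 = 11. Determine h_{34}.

Plug in i = 1, 2, 3: A + B - C = 13; 2A + B + C = 0; 3A + B - C = 11.
Subtracting the first from the second: A + 2C = -13.
Subtracting the second from the third: A - 2C = 11.
Solving: C = -6, A = -1, then B = 8.
Therefore h_{34} = -34 + 8 + (-6)·1 = -32.

-32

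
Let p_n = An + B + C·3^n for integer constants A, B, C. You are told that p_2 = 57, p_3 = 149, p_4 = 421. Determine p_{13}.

Write the equations: 2A + B + 9C = 57; 3A + B + 27C = 149; 4A + B + 81C = 421.
Subtracting the first from the second: A + 18C = 92.
Subtracting the second from the third: A + 54C = 272.
Solving: C = 5, A = 2, then B = 8.
So p_n = 2·n + 8 + 5·3^n; at n=13 this is 7971649.

7971649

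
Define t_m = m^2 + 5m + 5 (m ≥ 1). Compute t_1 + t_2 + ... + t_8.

Over m = 1..8: Σm = 36, Σm² = 204.
Total = (1)·204 + (5)·36 + (5)·8 = 424.

424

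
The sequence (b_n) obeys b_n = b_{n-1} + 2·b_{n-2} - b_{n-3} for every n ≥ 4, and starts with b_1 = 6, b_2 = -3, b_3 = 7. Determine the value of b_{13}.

409

b_4 = -5  b_5 = 12  b_6 = -5  b_7 = 24  b_8 = 2  b_9 = 55  b_{10} = 35  b_{11} = 143  b_{12} = 158  b_{13} = 409.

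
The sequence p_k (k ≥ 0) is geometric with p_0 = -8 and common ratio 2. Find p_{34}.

p_k = (-8)·2^(k-0).
p_{34} = (-8)·2^34 = -137438953472.

-137438953472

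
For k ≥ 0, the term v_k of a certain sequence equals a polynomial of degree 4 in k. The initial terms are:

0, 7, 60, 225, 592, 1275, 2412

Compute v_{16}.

1st diffs: 7, 53, 165, 367, 683, 1137.
2nd diffs: 46, 112, 202, 316, 454.
3rd diffs: 66, 90, 114, 138.
4th diffs: 24, 24, 24 (constant).
Newton forward-difference form: v_k = 7·C(k,1) + 46·C(k,2) + 66·C(k,3) + 24·C(k,4).
At k = 16: k = 16, so v_{16} = 112 + 5520 + 36960 + 43680 = 86272.

86272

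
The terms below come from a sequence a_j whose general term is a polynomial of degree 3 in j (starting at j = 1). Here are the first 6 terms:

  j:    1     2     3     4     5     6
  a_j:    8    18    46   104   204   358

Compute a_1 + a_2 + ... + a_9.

1st diffs: 10, 28, 58, 100, 154.
2nd diffs: 18, 30, 42, 54.
3rd diffs: 12, 12, 12 (constant).
Newton forward-difference form: a_j = 8 + 10·C(j-1,1) + 18·C(j-1,2) + 12·C(j-1,3).
Continuing: 578, 876, 1264.
Summing j = 1..9 (9 terms) gives 3456.

3456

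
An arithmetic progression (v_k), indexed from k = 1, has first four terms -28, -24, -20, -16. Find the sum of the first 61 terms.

Common difference d = 4.
v_k = -28 + (k - 1)·4.
v_{61} = 212; S = 61·(-28 + 212)/2 = 5612.

5612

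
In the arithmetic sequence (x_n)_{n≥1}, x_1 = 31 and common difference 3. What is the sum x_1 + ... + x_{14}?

707

x_n = 31 + (n - 1)·3.
x_{14} = 70; S = 14·(31 + 70)/2 = 707.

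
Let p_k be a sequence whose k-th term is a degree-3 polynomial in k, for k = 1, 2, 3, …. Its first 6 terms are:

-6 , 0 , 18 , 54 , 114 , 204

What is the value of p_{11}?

1st diffs: 6, 18, 36, 60, 90.
2nd diffs: 12, 18, 24, 30.
3rd diffs: 6, 6, 6 (constant).
Newton forward-difference form: p_k = -6 + 6·C(k-1,1) + 12·C(k-1,2) + 6·C(k-1,3).
At k = 11: k-1 = 10, so p_{11} = -6 + 60 + 540 + 720 = 1314.

1314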